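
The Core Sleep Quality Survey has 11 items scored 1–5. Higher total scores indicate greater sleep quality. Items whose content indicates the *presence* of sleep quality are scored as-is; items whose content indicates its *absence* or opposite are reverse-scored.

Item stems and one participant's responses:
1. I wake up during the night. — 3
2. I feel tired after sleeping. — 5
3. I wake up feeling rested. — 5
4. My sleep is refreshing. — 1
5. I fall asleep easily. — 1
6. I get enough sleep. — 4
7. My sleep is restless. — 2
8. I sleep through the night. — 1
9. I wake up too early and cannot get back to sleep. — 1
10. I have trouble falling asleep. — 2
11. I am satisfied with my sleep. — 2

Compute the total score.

Items 1, 2, 7, 9, 10 describe the absence/opposite of sleep quality → reverse-score.
reversed = (1+5) − raw = 6 − raw.
  item 1: 6 − 3 = 3
  item 2: 6 − 5 = 1
  item 3: 5
  item 4: 1
  item 5: 1
  item 6: 4
  item 7: 6 − 2 = 4
  item 8: 1
  item 9: 6 − 1 = 5
  item 10: 6 − 2 = 4
  item 11: 2
Total = 3 + 1 + 5 + 1 + 1 + 4 + 4 + 1 + 5 + 4 + 2 = 31

31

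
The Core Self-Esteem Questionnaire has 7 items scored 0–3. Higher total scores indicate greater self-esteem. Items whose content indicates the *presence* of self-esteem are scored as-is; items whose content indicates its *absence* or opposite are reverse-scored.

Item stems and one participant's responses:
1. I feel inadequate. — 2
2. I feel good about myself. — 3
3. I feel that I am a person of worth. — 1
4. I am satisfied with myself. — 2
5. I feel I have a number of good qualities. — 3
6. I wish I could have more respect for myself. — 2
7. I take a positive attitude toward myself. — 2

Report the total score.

Items 1, 6 describe the absence/opposite of self-esteem → reverse-score.
reverse-coded value = 3 − response.
  item 1: 3 − 2 = 1
  item 2: 3
  item 3: 1
  item 4: 2
  item 5: 3
  item 6: 3 − 2 = 1
  item 7: 2
Total = 1 + 3 + 1 + 2 + 3 + 1 + 2 = 13

13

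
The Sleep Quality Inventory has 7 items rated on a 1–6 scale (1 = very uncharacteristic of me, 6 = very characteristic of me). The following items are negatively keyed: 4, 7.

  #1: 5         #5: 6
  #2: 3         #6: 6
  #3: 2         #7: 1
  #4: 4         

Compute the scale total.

31

Reversing items 4 and 7 with 7 − raw:
Total = 5 + 3 + 2 + (7−4) + 6 + 6 + (7−1)
      = 5 + 3 + 2 + 3 + 6 + 6 + 6 = 31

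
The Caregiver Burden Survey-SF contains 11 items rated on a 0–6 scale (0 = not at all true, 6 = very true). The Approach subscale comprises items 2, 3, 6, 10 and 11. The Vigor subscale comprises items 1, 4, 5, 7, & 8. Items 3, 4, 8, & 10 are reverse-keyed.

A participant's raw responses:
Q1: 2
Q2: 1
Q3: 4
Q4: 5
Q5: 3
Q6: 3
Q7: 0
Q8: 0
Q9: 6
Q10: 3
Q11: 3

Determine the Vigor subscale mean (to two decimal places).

Vigor items: 1, 4, 5, 7, 8.
Of these, items 4 & 8 are reverse-keyed; reverse-coded value = 6 − response.
  item 1: 2
  item 4: 6 − 5 = 1
  item 5: 3
  item 7: 0
  item 8: 6 − 0 = 6
Sum = 2 + 1 + 3 + 0 + 6 = 12
Mean = 12 / 5 = 2.40

2.40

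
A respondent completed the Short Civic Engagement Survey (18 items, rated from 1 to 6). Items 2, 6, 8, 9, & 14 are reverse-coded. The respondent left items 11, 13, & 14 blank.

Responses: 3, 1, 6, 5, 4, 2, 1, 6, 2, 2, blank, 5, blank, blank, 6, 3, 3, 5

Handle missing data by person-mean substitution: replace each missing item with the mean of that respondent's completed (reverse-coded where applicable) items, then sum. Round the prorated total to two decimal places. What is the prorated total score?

Reverse-coded (on a 1–6 scale, reversed = 7 − raw):
  item 2: 7 − 1 = 6
  item 6: 7 − 2 = 5
  item 8: 7 − 6 = 1
  item 9: 7 − 2 = 5
Completed scored items (15 of 18): 3, 6, 6, 5, 4, 5, 1, 1, 5, 2, 5, 6, 3, 3, 5; sum = 60.
Person mean = 60 / 15 ≈ 4.0000
Prorated total = (60 / 15) × 18 = 72.00 (to 2 dp)

72.00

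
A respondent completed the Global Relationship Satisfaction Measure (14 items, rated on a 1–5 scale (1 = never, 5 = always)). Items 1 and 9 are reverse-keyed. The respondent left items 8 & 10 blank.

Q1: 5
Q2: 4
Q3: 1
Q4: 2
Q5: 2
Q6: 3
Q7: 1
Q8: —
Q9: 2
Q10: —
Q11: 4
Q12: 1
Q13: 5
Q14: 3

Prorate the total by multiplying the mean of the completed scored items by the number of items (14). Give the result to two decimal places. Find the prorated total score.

36.17

Reverse-coded (reverse-coded value = 6 − response):
  item 1: 6 − 5 = 1
  item 9: 6 − 2 = 4
Completed scored items (12 of 14): 1, 4, 1, 2, 2, 3, 1, 4, 4, 1, 5, 3; sum = 31.
Person mean = 31 / 12 ≈ 2.5833
Prorated total = (31 / 12) × 14 = 36.17 (to 2 dp)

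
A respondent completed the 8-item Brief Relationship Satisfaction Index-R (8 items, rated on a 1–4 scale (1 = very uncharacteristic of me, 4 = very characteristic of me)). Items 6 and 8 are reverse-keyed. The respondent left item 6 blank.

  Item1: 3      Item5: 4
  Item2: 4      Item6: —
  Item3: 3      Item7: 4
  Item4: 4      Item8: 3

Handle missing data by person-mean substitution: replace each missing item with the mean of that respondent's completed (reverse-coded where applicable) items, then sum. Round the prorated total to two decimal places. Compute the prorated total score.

Reverse-coded (on a 1–4 scale, reversed = 5 − raw):
  item 8: 5 − 3 = 2
Completed scored items (7 of 8): 3, 4, 3, 4, 4, 4, 2; sum = 24.
Person mean = 24 / 7 ≈ 3.4286
Prorated total = (24 / 7) × 8 = 27.43 (to 2 dp)

27.43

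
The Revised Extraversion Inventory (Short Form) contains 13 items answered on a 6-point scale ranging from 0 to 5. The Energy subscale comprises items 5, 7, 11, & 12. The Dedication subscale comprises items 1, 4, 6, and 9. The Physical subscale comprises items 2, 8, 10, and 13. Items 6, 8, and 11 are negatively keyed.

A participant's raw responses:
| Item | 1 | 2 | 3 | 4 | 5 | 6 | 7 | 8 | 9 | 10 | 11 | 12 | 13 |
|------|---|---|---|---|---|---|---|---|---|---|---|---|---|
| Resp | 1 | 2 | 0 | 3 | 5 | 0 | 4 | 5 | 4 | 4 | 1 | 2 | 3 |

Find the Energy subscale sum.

15

Energy items: 5, 7, 11, 12.
Of these, item 11 is negatively keyed; on a 0–5 scale, reversed = 5 − raw.
  item 5: 5
  item 7: 4
  item 11: 5 − 1 = 4
  item 12: 2
Sum = 5 + 4 + 4 + 2 = 15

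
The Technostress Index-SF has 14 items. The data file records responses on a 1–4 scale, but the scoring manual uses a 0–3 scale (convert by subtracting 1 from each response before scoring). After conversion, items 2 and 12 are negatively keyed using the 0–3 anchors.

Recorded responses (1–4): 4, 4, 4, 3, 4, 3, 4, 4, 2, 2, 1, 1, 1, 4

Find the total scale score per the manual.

27

Convert to 0–3: 3, 3, 3, 2, 3, 2, 3, 3, 1, 1, 0, 0, 0, 3
Reverse-coded (reverse-coded value = 3 − response):
  item 2: 3 − 3 = 0
  item 12: 3 − 0 = 3
Scored: 3, 0, 3, 2, 3, 2, 3, 3, 1, 1, 0, 3, 0, 3
Total = 27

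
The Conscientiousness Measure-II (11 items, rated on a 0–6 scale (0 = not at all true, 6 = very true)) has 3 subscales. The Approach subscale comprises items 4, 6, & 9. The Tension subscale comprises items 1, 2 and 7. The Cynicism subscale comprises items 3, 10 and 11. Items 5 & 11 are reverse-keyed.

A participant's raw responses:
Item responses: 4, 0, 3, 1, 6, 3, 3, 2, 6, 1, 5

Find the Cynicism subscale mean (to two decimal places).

Cynicism items: 3, 10, 11.
Of these, item 11 is reverse-keyed; reverse-coded value = 6 − response.
  item 3: 3
  item 10: 1
  item 11: 6 − 5 = 1
Sum = 3 + 1 + 1 = 5
Mean = 5 / 3 = 1.67

1.67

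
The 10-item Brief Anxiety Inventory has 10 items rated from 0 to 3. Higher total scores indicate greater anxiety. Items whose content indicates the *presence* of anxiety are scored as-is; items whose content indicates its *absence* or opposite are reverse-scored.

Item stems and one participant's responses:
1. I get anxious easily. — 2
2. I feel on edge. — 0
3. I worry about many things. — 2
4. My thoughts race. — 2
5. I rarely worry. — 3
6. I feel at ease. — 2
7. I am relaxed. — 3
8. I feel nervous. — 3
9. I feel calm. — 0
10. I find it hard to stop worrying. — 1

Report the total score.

14

Items 5, 6, 7, 9 describe the absence/opposite of anxiety → reverse-score.
reversed = (0+3) − raw = 3 − raw.
  item 1: 2
  item 2: 0
  item 3: 2
  item 4: 2
  item 5: 3 − 3 = 0
  item 6: 3 − 2 = 1
  item 7: 3 − 3 = 0
  item 8: 3
  item 9: 3 − 0 = 3
  item 10: 1
Total = 2 + 0 + 2 + 2 + 0 + 1 + 0 + 3 + 3 + 1 = 14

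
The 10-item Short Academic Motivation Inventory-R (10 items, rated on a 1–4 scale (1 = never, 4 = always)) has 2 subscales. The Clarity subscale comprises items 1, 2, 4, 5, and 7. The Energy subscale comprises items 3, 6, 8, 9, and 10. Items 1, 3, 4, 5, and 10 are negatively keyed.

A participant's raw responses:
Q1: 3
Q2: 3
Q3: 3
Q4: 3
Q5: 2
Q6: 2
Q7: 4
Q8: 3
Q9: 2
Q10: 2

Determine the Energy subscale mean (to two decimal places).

Energy items: 3, 6, 8, 9, 10.
Of these, items 3 and 10 are negatively keyed; on a 1–4 scale, reversed = 5 − raw.
  item 3: 5 − 3 = 2
  item 6: 2
  item 8: 3
  item 9: 2
  item 10: 5 − 2 = 3
Sum = 2 + 2 + 3 + 2 + 3 = 12
Mean = 12 / 5 = 2.40

2.40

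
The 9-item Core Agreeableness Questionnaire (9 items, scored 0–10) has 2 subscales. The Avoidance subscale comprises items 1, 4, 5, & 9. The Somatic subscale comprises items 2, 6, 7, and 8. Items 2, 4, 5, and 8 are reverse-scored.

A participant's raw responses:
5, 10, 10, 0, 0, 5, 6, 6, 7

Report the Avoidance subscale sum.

Avoidance items: 1, 4, 5, 9.
Of these, items 4 & 5 are reverse-scored; reverse-coded value = 10 − response.
  item 1: 5
  item 4: 10 − 0 = 10
  item 5: 10 − 0 = 10
  item 9: 7
Sum = 5 + 10 + 10 + 7 = 32

32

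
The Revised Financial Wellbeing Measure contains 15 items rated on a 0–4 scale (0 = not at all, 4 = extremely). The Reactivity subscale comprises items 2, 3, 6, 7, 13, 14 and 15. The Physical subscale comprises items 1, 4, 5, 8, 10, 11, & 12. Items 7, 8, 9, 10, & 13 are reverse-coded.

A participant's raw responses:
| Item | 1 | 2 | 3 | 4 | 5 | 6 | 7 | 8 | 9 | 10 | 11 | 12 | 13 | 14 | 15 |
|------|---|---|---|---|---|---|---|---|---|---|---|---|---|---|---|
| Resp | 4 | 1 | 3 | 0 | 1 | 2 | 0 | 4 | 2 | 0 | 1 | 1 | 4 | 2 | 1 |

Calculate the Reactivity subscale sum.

Reactivity items: 2, 3, 6, 7, 13, 14, 15.
Of these, items 7 and 13 are reverse-coded; on a 0–4 scale, reversed = 4 − raw.
  item 2: 1
  item 3: 3
  item 6: 2
  item 7: 4 − 0 = 4
  item 13: 4 − 4 = 0
  item 14: 2
  item 15: 1
Sum = 1 + 3 + 2 + 4 + 0 + 2 + 1 = 13

13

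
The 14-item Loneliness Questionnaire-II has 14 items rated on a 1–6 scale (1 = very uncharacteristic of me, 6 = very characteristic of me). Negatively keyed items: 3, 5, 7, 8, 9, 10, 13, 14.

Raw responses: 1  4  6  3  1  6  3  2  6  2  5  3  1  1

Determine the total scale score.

56

Apply reverse scoring (reversed = (1+6) − raw = 7 − raw):
  item 3: 7 − 6 = 1
  item 5: 7 − 1 = 6
  item 7: 7 − 3 = 4
  item 8: 7 − 2 = 5
  item 9: 7 − 6 = 1
  item 10: 7 − 2 = 5
  item 13: 7 − 1 = 6
  item 14: 7 − 1 = 6
Scored items: 1, 4, 1, 3, 6, 6, 4, 5, 1, 5, 5, 3, 6, 6
Total = 1 + 4 + 1 + 3 + 6 + 6 + 4 + 5 + 1 + 5 + 5 + 3 + 6 + 6 = 56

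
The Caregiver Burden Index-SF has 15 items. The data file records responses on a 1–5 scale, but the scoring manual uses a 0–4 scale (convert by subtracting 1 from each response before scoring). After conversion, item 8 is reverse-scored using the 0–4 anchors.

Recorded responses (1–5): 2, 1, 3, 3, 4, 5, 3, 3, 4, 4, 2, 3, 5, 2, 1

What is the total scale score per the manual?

Convert to 0–4: 1, 0, 2, 2, 3, 4, 2, 2, 3, 3, 1, 2, 4, 1, 0
Reverse-coded (on a 0–4 scale, reversed = 4 − raw):
  item 8: 4 − 2 = 2
Scored: 1, 0, 2, 2, 3, 4, 2, 2, 3, 3, 1, 2, 4, 1, 0
Total = 30

30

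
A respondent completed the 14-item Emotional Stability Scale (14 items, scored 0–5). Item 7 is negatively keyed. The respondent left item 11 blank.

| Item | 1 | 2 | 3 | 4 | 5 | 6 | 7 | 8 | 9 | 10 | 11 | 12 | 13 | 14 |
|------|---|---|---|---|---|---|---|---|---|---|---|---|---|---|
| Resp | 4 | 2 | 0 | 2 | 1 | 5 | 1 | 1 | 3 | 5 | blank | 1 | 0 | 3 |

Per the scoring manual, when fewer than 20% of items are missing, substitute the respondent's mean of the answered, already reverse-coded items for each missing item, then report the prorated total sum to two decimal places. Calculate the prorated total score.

Reverse-coded (reverse-coded value = 5 − response):
  item 7: 5 − 1 = 4
Completed scored items (13 of 14): 4, 2, 0, 2, 1, 5, 4, 1, 3, 5, 1, 0, 3; sum = 31.
Person mean = 31 / 13 ≈ 2.3846
Prorated total = (31 / 13) × 14 = 33.38 (to 2 dp)

33.38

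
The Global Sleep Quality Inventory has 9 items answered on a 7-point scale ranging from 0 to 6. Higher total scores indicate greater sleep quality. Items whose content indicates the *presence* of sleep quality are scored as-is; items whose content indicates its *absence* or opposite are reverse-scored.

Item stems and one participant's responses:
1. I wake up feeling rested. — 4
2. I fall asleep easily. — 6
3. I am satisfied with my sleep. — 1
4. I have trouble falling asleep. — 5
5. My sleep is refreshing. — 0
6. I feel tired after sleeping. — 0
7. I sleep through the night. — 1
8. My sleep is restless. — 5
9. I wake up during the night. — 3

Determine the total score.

23

Items 4, 6, 8, 9 describe the absence/opposite of sleep quality → reverse-score.
on a 0–6 scale, reversed = 6 − raw.
  item 1: 4
  item 2: 6
  item 3: 1
  item 4: 6 − 5 = 1
  item 5: 0
  item 6: 6 − 0 = 6
  item 7: 1
  item 8: 6 − 5 = 1
  item 9: 6 − 3 = 3
Total = 4 + 6 + 1 + 1 + 0 + 6 + 1 + 1 + 3 = 23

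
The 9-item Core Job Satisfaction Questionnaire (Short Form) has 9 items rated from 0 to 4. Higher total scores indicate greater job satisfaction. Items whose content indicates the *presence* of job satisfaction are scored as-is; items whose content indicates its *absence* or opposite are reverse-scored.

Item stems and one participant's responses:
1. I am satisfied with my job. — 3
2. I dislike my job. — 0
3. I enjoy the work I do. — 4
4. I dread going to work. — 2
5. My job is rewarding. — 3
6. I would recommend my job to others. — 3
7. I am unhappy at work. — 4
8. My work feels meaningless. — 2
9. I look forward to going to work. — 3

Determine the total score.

24

Items 2, 4, 7, 8 describe the absence/opposite of job satisfaction → reverse-score.
on a 0–4 scale, reversed = 4 − raw.
  item 1: 3
  item 2: 4 − 0 = 4
  item 3: 4
  item 4: 4 − 2 = 2
  item 5: 3
  item 6: 3
  item 7: 4 − 4 = 0
  item 8: 4 − 2 = 2
  item 9: 3
Total = 3 + 4 + 4 + 2 + 3 + 3 + 0 + 2 + 3 = 24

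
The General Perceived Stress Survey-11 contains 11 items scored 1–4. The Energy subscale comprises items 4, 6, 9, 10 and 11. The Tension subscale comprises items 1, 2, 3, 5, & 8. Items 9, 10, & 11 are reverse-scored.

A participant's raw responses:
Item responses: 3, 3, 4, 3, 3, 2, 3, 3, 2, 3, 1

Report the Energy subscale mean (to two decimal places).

2.80

Energy items: 4, 6, 9, 10, 11.
Of these, items 9, 10 and 11 are reverse-scored; reversed = (1+4) − raw = 5 − raw.
  item 4: 3
  item 6: 2
  item 9: 5 − 2 = 3
  item 10: 5 − 3 = 2
  item 11: 5 − 1 = 4
Sum = 3 + 2 + 3 + 2 + 4 = 14
Mean = 14 / 5 = 2.80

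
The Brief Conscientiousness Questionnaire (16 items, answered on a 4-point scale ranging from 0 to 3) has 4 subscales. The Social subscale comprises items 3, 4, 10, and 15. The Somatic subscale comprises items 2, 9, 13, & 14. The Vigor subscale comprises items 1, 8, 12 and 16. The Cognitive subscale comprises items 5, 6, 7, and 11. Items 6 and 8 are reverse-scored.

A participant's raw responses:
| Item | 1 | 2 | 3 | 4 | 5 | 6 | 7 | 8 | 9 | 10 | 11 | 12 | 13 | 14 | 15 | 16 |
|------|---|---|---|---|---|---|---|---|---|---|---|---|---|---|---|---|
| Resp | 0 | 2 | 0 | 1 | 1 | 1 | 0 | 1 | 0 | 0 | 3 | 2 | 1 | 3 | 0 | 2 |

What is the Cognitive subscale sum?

6

Cognitive items: 5, 6, 7, 11.
Of these, item 6 is reverse-scored; reversed = (0+3) − raw = 3 − raw.
  item 5: 1
  item 6: 3 − 1 = 2
  item 7: 0
  item 11: 3
Sum = 1 + 2 + 0 + 3 = 6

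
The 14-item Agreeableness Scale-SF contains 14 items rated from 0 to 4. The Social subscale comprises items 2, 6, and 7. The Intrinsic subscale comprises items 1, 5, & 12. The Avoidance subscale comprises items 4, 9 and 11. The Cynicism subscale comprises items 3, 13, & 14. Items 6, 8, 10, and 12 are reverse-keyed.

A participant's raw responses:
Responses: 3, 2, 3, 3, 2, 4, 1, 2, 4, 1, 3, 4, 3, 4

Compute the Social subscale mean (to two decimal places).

1.00

Social items: 2, 6, 7.
Of these, item 6 is reverse-keyed; on a 0–4 scale, reversed = 4 − raw.
  item 2: 2
  item 6: 4 − 4 = 0
  item 7: 1
Sum = 2 + 0 + 1 = 3
Mean = 3 / 3 = 1.00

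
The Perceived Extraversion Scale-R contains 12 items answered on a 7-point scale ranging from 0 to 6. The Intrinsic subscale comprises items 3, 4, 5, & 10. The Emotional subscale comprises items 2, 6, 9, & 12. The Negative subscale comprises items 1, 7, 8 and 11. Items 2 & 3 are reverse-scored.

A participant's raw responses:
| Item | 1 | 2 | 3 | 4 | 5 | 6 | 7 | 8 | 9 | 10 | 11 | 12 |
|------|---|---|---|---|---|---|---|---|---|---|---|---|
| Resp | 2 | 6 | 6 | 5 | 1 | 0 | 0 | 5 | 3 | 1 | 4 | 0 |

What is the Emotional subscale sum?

Emotional items: 2, 6, 9, 12.
Of these, item 2 is reverse-scored; reversed = (0+6) − raw = 6 − raw.
  item 2: 6 − 6 = 0
  item 6: 0
  item 9: 3
  item 12: 0
Sum = 0 + 0 + 3 + 0 = 3

3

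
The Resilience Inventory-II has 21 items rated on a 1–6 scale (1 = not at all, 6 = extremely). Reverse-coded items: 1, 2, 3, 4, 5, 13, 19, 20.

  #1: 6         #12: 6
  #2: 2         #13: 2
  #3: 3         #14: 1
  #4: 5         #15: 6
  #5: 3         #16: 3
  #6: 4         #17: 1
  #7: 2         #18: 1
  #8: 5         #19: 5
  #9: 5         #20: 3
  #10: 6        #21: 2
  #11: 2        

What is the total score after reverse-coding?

Raw sum = 73. Reverse-coded items: 1, 2, 3, 4, 5, 13, 19, 20; their raw sum = 29.
Each reversal replaces raw with 7 − raw, changing the total by 7 − 2·raw per item.
Total = 73 + 8·7 − 2·29 = 73 + 56 − 58 = 71

71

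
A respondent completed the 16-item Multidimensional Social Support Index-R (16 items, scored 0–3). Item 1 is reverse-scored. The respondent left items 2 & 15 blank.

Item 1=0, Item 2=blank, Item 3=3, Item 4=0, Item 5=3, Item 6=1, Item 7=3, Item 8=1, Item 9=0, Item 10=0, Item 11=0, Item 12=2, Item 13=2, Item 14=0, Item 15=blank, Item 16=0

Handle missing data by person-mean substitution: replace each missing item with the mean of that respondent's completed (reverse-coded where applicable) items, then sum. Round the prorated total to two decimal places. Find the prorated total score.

Reverse-coded (on a 0–3 scale, reversed = 3 − raw):
  item 1: 3 − 0 = 3
Completed scored items (14 of 16): 3, 3, 0, 3, 1, 3, 1, 0, 0, 0, 2, 2, 0, 0; sum = 18.
Person mean = 18 / 14 ≈ 1.2857
Prorated total = (18 / 14) × 16 = 20.57 (to 2 dp)

20.57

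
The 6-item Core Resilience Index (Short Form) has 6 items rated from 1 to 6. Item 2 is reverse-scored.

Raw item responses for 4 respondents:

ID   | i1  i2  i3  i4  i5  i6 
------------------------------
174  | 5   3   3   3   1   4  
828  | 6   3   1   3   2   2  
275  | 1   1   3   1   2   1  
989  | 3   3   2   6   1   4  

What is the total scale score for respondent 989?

Respondent 989 raw: 3, 3, 2, 6, 1, 4.
Reverse-coded (reversed = (1+6) − raw = 7 − raw):
  item 1: 3
  item 2: 7 − 3 = 4
  item 3: 2
  item 4: 6
  item 5: 1
  item 6: 4
Sum = 3 + 4 + 2 + 6 + 1 + 4 = 20

20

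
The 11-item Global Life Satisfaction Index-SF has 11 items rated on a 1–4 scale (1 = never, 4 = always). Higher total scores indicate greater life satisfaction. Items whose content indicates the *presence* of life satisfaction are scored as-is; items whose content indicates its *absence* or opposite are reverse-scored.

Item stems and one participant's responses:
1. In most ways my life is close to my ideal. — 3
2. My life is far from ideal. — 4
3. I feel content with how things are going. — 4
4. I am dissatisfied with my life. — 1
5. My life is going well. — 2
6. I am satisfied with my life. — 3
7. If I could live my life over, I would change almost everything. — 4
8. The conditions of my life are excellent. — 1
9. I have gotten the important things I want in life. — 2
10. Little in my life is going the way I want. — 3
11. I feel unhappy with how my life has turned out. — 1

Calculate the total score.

Items 2, 4, 7, 10, 11 describe the absence/opposite of life satisfaction → reverse-score.
reversed = (1+4) − raw = 5 − raw.
  item 1: 3
  item 2: 5 − 4 = 1
  item 3: 4
  item 4: 5 − 1 = 4
  item 5: 2
  item 6: 3
  item 7: 5 − 4 = 1
  item 8: 1
  item 9: 2
  item 10: 5 − 3 = 2
  item 11: 5 − 1 = 4
Total = 3 + 1 + 4 + 4 + 2 + 3 + 1 + 1 + 2 + 2 + 4 = 27

27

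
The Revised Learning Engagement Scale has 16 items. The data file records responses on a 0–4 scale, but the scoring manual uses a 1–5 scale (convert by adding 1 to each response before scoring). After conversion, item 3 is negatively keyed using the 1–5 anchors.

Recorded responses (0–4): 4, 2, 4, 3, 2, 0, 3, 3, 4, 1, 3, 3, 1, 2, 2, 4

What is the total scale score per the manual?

53

Convert to 1–5: 5, 3, 5, 4, 3, 1, 4, 4, 5, 2, 4, 4, 2, 3, 3, 5
Reverse-coded (reverse-coded value = 6 − response):
  item 3: 6 − 5 = 1
Scored: 5, 3, 1, 4, 3, 1, 4, 4, 5, 2, 4, 4, 2, 3, 3, 5
Total = 53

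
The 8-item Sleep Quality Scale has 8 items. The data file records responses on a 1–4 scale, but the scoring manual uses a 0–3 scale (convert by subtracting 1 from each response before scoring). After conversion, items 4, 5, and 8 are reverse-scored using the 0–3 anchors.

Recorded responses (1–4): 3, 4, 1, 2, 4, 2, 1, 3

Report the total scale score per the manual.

Convert to 0–3: 2, 3, 0, 1, 3, 1, 0, 2
Reverse-coded (reversed = (0+3) − raw = 3 − raw):
  item 4: 3 − 1 = 2
  item 5: 3 − 3 = 0
  item 8: 3 − 2 = 1
Scored: 2, 3, 0, 2, 0, 1, 0, 1
Total = 9

9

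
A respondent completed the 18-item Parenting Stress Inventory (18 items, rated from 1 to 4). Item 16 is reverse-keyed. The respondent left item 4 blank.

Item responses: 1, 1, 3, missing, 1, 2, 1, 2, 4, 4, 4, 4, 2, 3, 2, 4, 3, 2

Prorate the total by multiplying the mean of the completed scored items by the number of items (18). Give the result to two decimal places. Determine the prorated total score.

Reverse-coded (reversed = (1+4) − raw = 5 − raw):
  item 16: 5 − 4 = 1
Completed scored items (17 of 18): 1, 1, 3, 1, 2, 1, 2, 4, 4, 4, 4, 2, 3, 2, 1, 3, 2; sum = 40.
Person mean = 40 / 17 ≈ 2.3529
Prorated total = (40 / 17) × 18 = 42.35 (to 2 dp)

42.35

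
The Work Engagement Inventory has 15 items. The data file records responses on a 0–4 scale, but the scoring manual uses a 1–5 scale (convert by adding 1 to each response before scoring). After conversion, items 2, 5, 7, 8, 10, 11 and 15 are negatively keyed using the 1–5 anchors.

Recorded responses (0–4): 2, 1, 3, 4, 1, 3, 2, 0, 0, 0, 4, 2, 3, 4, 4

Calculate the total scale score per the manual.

52

Convert to 1–5: 3, 2, 4, 5, 2, 4, 3, 1, 1, 1, 5, 3, 4, 5, 5
Reverse-coded (reverse-coded value = 6 − response):
  item 2: 6 − 2 = 4
  item 5: 6 − 2 = 4
  item 7: 6 − 3 = 3
  item 8: 6 − 1 = 5
  item 10: 6 − 1 = 5
  item 11: 6 − 5 = 1
  item 15: 6 − 5 = 1
Scored: 3, 4, 4, 5, 4, 4, 3, 5, 1, 5, 1, 3, 4, 5, 1
Total = 52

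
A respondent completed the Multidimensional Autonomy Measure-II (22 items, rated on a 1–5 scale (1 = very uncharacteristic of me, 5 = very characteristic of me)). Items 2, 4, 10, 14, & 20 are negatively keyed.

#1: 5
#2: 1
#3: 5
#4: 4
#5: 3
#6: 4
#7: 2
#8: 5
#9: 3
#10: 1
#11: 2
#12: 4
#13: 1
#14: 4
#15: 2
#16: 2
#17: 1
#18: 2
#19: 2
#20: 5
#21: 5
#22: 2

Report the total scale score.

65

Apply reverse scoring (reverse-coded value = 6 − response):
  item 2: 6 − 1 = 5
  item 4: 6 − 4 = 2
  item 10: 6 − 1 = 5
  item 14: 6 − 4 = 2
  item 20: 6 − 5 = 1
After reverse-coding: 5, 5, 5, 2, 3, 4, 2, 5, 3, 5, 2, 4, 1, 2, 2, 2, 1, 2, 2, 1, 5, 2
Total = 5 + 5 + 5 + 2 + 3 + 4 + 2 + 5 + 3 + 5 + 2 + 4 + 1 + 2 + 2 + 2 + 1 + 2 + 2 + 1 + 5 + 2 = 65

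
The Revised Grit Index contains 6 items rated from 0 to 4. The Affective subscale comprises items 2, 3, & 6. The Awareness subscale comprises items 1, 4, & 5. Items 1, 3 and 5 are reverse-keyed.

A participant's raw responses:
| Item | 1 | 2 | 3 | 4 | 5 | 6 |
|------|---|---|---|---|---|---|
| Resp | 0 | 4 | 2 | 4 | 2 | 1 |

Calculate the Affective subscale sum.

Affective items: 2, 3, 6.
Of these, item 3 is reverse-keyed; reversed = (0+4) − raw = 4 − raw.
  item 2: 4
  item 3: 4 − 2 = 2
  item 6: 1
Sum = 4 + 2 + 1 = 7

7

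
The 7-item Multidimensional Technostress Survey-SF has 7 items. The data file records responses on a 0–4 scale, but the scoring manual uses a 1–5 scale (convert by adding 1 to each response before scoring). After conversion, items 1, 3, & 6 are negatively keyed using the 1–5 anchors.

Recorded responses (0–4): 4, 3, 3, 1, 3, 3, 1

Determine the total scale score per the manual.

17

Convert to 1–5: 5, 4, 4, 2, 4, 4, 2
Reverse-coded (on a 1–5 scale, reversed = 6 − raw):
  item 1: 6 − 5 = 1
  item 3: 6 − 4 = 2
  item 6: 6 − 4 = 2
Scored: 1, 4, 2, 2, 4, 2, 2
Total = 17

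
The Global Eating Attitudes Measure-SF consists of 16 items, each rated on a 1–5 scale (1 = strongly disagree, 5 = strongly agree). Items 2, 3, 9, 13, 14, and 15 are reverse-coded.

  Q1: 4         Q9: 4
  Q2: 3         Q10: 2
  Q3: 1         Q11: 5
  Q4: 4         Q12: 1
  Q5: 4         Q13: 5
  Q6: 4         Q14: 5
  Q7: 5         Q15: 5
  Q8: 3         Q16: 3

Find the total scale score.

Reverse-coded items (reverse-coded value = 6 − response):
  item 2: 6 − 3 = 3
  item 3: 6 − 1 = 5
  item 9: 6 − 4 = 2
  item 13: 6 − 5 = 1
  item 14: 6 − 5 = 1
  item 15: 6 − 5 = 1
After reverse-coding: 4, 3, 5, 4, 4, 4, 5, 3, 2, 2, 5, 1, 1, 1, 1, 3
Total = 4 + 3 + 5 + 4 + 4 + 4 + 5 + 3 + 2 + 2 + 5 + 1 + 1 + 1 + 1 + 3 = 48

48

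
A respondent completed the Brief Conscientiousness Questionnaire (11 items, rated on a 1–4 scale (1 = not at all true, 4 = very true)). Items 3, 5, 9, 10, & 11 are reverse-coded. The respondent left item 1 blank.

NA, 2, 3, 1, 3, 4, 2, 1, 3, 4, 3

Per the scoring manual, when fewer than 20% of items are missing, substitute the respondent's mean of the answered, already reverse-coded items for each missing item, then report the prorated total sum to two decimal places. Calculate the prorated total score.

Reverse-coded (reversed = (1+4) − raw = 5 − raw):
  item 3: 5 − 3 = 2
  item 5: 5 − 3 = 2
  item 9: 5 − 3 = 2
  item 10: 5 − 4 = 1
  item 11: 5 − 3 = 2
Completed scored items (10 of 11): 2, 2, 1, 2, 4, 2, 1, 2, 1, 2; sum = 19.
Person mean = 19 / 10 ≈ 1.9000
Prorated total = (19 / 10) × 11 = 20.90 (to 2 dp)

20.90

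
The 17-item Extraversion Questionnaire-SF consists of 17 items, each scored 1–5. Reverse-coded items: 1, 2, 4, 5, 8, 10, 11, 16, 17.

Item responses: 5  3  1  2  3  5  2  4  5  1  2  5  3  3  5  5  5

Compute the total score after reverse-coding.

53

Apply reverse scoring (reverse-coded value = 6 − response):
  item 1: 6 − 5 = 1
  item 2: 6 − 3 = 3
  item 4: 6 − 2 = 4
  item 5: 6 − 3 = 3
  item 8: 6 − 4 = 2
  item 10: 6 − 1 = 5
  item 11: 6 − 2 = 4
  item 16: 6 − 5 = 1
  item 17: 6 − 5 = 1
Scored items: 1, 3, 1, 4, 3, 5, 2, 2, 5, 5, 4, 5, 3, 3, 5, 1, 1
Total = 1 + 3 + 1 + 4 + 3 + 5 + 2 + 2 + 5 + 5 + 4 + 5 + 3 + 3 + 5 + 1 + 1 = 53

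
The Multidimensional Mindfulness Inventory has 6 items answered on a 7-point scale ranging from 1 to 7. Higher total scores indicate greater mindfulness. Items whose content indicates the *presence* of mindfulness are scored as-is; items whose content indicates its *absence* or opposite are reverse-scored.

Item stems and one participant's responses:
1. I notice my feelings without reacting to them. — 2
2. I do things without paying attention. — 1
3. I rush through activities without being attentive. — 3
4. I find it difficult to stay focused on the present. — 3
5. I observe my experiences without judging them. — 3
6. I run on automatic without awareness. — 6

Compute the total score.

24

Items 2, 3, 4, 6 describe the absence/opposite of mindfulness → reverse-score.
reversed = (1+7) − raw = 8 − raw.
  item 1: 2
  item 2: 8 − 1 = 7
  item 3: 8 − 3 = 5
  item 4: 8 − 3 = 5
  item 5: 3
  item 6: 8 − 6 = 2
Total = 2 + 7 + 5 + 5 + 3 + 2 = 24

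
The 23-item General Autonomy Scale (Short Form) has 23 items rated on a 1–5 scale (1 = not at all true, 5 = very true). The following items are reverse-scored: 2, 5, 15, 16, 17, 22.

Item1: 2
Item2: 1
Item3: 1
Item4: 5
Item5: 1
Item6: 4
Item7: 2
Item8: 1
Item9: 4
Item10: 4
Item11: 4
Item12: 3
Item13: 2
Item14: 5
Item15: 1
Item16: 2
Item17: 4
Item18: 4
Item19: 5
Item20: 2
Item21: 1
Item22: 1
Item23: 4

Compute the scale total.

79

Raw sum = 63. Reverse-scored items: 2, 5, 15, 16, 17, 22; their raw sum = 10.
Each reversal replaces raw with 6 − raw, changing the total by 6 − 2·raw per item.
Total = 63 + 6·6 − 2·10 = 63 + 36 − 20 = 79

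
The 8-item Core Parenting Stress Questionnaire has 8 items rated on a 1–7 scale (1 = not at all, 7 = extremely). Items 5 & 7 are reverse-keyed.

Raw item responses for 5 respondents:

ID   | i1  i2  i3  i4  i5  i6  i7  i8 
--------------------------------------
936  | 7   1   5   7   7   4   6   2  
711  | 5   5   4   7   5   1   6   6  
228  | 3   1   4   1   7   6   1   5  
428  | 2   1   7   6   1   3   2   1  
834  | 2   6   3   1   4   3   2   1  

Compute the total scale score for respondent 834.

Respondent 834 raw: 2, 6, 3, 1, 4, 3, 2, 1.
Reverse-coded (reversed = (1+7) − raw = 8 − raw):
  item 1: 2
  item 2: 6
  item 3: 3
  item 4: 1
  item 5: 8 − 4 = 4
  item 6: 3
  item 7: 8 − 2 = 6
  item 8: 1
Sum = 2 + 6 + 3 + 1 + 4 + 3 + 6 + 1 = 26

26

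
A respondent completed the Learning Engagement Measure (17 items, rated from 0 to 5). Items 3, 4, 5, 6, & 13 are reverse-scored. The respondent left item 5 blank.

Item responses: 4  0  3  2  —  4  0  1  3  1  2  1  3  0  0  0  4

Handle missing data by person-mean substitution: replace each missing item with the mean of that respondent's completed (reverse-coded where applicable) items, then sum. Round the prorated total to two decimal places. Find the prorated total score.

25.50

Reverse-coded (reversed = (0+5) − raw = 5 − raw):
  item 3: 5 − 3 = 2
  item 4: 5 − 2 = 3
  item 6: 5 − 4 = 1
  item 13: 5 − 3 = 2
Completed scored items (16 of 17): 4, 0, 2, 3, 1, 0, 1, 3, 1, 2, 1, 2, 0, 0, 0, 4; sum = 24.
Person mean = 24 / 16 ≈ 1.5000
Prorated total = (24 / 16) × 17 = 25.50 (to 2 dp)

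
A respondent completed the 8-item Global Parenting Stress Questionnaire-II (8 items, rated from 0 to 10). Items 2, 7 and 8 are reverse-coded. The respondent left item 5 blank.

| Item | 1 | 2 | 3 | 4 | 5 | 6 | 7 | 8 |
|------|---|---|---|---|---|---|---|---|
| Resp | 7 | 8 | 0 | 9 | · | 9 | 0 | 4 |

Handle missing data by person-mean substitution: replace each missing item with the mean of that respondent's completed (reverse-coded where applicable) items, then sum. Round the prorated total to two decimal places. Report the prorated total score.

Reverse-coded (on a 0–10 scale, reversed = 10 − raw):
  item 2: 10 − 8 = 2
  item 7: 10 − 0 = 10
  item 8: 10 − 4 = 6
Completed scored items (7 of 8): 7, 2, 0, 9, 9, 10, 6; sum = 43.
Person mean = 43 / 7 ≈ 6.1429
Prorated total = (43 / 7) × 8 = 49.14 (to 2 dp)

49.14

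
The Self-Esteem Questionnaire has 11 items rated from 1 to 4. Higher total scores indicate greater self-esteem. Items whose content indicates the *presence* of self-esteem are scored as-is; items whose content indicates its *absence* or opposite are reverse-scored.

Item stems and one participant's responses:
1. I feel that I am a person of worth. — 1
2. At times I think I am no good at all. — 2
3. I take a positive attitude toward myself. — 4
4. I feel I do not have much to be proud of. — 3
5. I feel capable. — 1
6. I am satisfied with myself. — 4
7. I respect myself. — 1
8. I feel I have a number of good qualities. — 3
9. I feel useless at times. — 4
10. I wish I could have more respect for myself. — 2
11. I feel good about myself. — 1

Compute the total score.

Items 2, 4, 9, 10 describe the absence/opposite of self-esteem → reverse-score.
on a 1–4 scale, reversed = 5 − raw.
  item 1: 1
  item 2: 5 − 2 = 3
  item 3: 4
  item 4: 5 − 3 = 2
  item 5: 1
  item 6: 4
  item 7: 1
  item 8: 3
  item 9: 5 − 4 = 1
  item 10: 5 − 2 = 3
  item 11: 1
Total = 1 + 3 + 4 + 2 + 1 + 4 + 1 + 3 + 1 + 3 + 1 = 24

24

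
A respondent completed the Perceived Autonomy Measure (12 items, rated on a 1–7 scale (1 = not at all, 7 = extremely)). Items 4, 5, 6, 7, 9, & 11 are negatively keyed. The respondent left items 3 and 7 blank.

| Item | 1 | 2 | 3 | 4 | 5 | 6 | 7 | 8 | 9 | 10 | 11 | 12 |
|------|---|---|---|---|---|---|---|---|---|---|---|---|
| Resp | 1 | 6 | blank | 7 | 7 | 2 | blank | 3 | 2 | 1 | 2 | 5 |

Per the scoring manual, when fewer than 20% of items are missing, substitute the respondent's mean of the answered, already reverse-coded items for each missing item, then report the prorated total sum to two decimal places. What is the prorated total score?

43.20

Reverse-coded (on a 1–7 scale, reversed = 8 − raw):
  item 4: 8 − 7 = 1
  item 5: 8 − 7 = 1
  item 6: 8 − 2 = 6
  item 9: 8 − 2 = 6
  item 11: 8 − 2 = 6
Completed scored items (10 of 12): 1, 6, 1, 1, 6, 3, 6, 1, 6, 5; sum = 36.
Person mean = 36 / 10 ≈ 3.6000
Prorated total = (36 / 10) × 12 = 43.20 (to 2 dp)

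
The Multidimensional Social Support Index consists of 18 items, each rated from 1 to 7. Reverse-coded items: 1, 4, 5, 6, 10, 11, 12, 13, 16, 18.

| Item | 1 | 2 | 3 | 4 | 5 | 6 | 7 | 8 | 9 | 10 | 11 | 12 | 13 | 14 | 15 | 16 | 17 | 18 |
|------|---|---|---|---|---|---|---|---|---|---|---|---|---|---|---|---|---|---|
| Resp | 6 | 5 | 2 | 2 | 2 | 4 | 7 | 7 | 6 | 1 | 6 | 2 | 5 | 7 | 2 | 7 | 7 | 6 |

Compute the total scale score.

Apply reverse scoring (reversed = (1+7) − raw = 8 − raw):
  item 1: 8 − 6 = 2
  item 4: 8 − 2 = 6
  item 5: 8 − 2 = 6
  item 6: 8 − 4 = 4
  item 10: 8 − 1 = 7
  item 11: 8 − 6 = 2
  item 12: 8 − 2 = 6
  item 13: 8 − 5 = 3
  item 16: 8 − 7 = 1
  item 18: 8 − 6 = 2
After reverse-coding: 2, 5, 2, 6, 6, 4, 7, 7, 6, 7, 2, 6, 3, 7, 2, 1, 7, 2
Total = 2 + 5 + 2 + 6 + 6 + 4 + 7 + 7 + 6 + 7 + 2 + 6 + 3 + 7 + 2 + 1 + 7 + 2 = 82

82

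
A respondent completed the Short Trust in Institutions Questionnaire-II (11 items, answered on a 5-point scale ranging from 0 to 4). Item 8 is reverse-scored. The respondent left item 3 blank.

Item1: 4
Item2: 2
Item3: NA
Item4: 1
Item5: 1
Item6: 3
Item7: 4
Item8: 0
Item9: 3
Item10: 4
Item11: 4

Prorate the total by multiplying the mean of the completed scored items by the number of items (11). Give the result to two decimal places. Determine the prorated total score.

33.00

Reverse-coded (reverse-coded value = 4 − response):
  item 8: 4 − 0 = 4
Completed scored items (10 of 11): 4, 2, 1, 1, 3, 4, 4, 3, 4, 4; sum = 30.
Person mean = 30 / 10 ≈ 3.0000
Prorated total = (30 / 10) × 11 = 33.00 (to 2 dp)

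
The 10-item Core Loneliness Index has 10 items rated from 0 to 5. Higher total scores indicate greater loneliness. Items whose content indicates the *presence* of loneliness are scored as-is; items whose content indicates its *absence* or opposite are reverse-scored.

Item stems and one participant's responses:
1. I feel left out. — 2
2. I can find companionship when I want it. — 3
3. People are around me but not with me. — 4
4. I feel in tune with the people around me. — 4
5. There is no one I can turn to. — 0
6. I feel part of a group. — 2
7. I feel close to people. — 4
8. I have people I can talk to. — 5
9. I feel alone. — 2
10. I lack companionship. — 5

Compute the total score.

Items 2, 4, 6, 7, 8 describe the absence/opposite of loneliness → reverse-score.
reverse-coded value = 5 − response.
  item 1: 2
  item 2: 5 − 3 = 2
  item 3: 4
  item 4: 5 − 4 = 1
  item 5: 0
  item 6: 5 − 2 = 3
  item 7: 5 − 4 = 1
  item 8: 5 − 5 = 0
  item 9: 2
  item 10: 5
Total = 2 + 2 + 4 + 1 + 0 + 3 + 1 + 0 + 2 + 5 = 20

20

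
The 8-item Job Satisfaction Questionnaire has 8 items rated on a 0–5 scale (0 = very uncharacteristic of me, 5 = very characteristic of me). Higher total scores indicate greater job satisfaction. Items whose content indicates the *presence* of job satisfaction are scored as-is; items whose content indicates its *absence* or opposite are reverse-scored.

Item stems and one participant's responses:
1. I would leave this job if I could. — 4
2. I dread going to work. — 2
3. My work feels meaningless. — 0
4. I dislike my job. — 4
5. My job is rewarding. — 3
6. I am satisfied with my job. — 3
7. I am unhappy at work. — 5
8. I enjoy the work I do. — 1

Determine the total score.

17

Items 1, 2, 3, 4, 7 describe the absence/opposite of job satisfaction → reverse-score.
on a 0–5 scale, reversed = 5 − raw.
  item 1: 5 − 4 = 1
  item 2: 5 − 2 = 3
  item 3: 5 − 0 = 5
  item 4: 5 − 4 = 1
  item 5: 3
  item 6: 3
  item 7: 5 − 5 = 0
  item 8: 1
Total = 1 + 3 + 5 + 1 + 3 + 3 + 0 + 1 = 17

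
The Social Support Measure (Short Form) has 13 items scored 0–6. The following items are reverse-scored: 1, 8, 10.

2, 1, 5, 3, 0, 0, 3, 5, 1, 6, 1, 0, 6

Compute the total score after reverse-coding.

Reversing items 1, 8, & 10 with 6 − raw:
Total = (6−2) + 1 + 5 + 3 + 0 + 0 + 3 + (6−5) + 1 + (6−6) + 1 + 0 + 6
      = 4 + 1 + 5 + 3 + 0 + 0 + 3 + 1 + 1 + 0 + 1 + 0 + 6 = 25

25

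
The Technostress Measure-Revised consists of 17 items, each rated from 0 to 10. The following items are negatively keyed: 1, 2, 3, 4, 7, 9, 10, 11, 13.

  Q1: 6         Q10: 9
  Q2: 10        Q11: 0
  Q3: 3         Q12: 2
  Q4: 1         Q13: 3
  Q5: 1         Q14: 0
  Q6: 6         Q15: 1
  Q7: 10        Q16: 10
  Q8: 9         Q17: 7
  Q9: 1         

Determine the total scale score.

Apply reverse scoring (reverse-coded value = 10 − response):
  item 1: 10 − 6 = 4
  item 2: 10 − 10 = 0
  item 3: 10 − 3 = 7
  item 4: 10 − 1 = 9
  item 7: 10 − 10 = 0
  item 9: 10 − 1 = 9
  item 10: 10 − 9 = 1
  item 11: 10 − 0 = 10
  item 13: 10 − 3 = 7
After reverse-coding: 4, 0, 7, 9, 1, 6, 0, 9, 9, 1, 10, 2, 7, 0, 1, 10, 7
Total = 4 + 0 + 7 + 9 + 1 + 6 + 0 + 9 + 9 + 1 + 10 + 2 + 7 + 0 + 1 + 10 + 7 = 83

83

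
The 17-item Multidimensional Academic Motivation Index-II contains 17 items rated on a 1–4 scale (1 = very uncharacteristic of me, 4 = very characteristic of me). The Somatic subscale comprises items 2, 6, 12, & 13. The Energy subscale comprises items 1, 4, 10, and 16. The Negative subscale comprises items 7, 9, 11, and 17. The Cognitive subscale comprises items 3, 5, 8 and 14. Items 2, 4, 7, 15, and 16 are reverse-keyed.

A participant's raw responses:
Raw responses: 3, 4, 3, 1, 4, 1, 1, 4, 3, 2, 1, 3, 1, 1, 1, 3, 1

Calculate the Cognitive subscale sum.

12

Cognitive items: 3, 5, 8, 14.
  item 3: 3
  item 5: 4
  item 8: 4
  item 14: 1
Sum = 3 + 4 + 4 + 1 = 12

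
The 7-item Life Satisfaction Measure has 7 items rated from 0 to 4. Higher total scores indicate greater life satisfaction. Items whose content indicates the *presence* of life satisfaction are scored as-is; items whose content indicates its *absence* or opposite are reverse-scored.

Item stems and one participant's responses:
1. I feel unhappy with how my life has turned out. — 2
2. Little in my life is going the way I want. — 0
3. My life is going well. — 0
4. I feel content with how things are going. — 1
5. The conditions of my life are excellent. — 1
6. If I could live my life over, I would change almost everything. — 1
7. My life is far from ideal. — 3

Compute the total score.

12

Items 1, 2, 6, 7 describe the absence/opposite of life satisfaction → reverse-score.
reversed = (0+4) − raw = 4 − raw.
  item 1: 4 − 2 = 2
  item 2: 4 − 0 = 4
  item 3: 0
  item 4: 1
  item 5: 1
  item 6: 4 − 1 = 3
  item 7: 4 − 3 = 1
Total = 2 + 4 + 0 + 1 + 1 + 3 + 1 = 12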